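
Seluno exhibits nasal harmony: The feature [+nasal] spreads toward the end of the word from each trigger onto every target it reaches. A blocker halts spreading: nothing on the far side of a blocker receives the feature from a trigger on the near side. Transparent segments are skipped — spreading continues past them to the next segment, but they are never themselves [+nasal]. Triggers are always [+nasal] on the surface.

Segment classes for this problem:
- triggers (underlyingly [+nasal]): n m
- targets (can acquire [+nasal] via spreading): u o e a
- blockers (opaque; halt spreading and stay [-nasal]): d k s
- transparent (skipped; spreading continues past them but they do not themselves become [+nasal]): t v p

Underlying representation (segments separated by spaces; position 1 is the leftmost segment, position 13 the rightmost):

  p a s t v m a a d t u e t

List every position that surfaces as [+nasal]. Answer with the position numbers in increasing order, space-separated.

6 7 8

From /m/ at 6 rightward: 7 /a/ → [+nasal]; 8 /a/ → [+nasal]; 9 /d/ blocks.
Targets with no active source: positions 2 11 12 stay [-nasal].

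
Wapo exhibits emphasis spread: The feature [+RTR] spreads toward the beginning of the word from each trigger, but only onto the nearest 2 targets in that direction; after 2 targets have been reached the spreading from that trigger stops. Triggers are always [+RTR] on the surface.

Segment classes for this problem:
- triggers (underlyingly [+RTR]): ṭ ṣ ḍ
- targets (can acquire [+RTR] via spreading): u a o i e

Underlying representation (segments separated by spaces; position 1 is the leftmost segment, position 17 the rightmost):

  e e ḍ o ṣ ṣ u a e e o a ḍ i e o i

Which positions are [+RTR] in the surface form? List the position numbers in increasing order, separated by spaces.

1 2 3 4 5 6 11 12 13

From /ḍ/ at 3 leftward: 2 /e/ → [+RTR]; 1 /e/ → [+RTR]; bound reached.
From /ṣ/ at 5 leftward: 4 /o/ → [+RTR]; 3 /ḍ/ is itself a trigger — this domain ends here.
From /ṣ/ at 6 leftward: 5 /ṣ/ is itself a trigger — this domain ends here.
From /ḍ/ at 13 leftward: 12 /a/ → [+RTR]; 11 /o/ → [+RTR]; bound reached.
Targets with no active source: positions 7 8 9 10 14 15 16 17 stay [-emphatic].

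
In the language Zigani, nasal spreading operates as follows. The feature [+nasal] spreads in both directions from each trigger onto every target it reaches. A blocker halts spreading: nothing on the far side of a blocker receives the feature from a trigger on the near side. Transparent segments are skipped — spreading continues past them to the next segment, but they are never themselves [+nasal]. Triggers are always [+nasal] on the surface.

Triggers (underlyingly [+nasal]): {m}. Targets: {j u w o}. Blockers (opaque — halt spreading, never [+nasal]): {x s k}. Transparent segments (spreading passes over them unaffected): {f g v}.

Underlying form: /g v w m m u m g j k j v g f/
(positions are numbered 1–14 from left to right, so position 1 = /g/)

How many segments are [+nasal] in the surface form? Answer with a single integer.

6

From /m/ at 4 rightward: 5 /m/ is itself a trigger — this domain ends here.
From /m/ at 4 leftward: 3 /w/ → [+nasal]; 2 /v/ transparent; 1 /g/ transparent; word edge.
From /m/ at 5 rightward: 6 /u/ → [+nasal]; 7 /m/ is itself a trigger — this domain ends here.
From /m/ at 5 leftward: 4 /m/ is itself a trigger — this domain ends here.
From /m/ at 7 rightward: 8 /g/ transparent; 9 /j/ → [+nasal]; 10 /k/ blocks.
From /m/ at 7 leftward: 6 /u/ → [+nasal]; 5 /m/ is itself a trigger — this domain ends here.
Target with no active source: position 11 stays [-nasal].
[+nasal] positions on the surface: 3 4 5 6 7 9.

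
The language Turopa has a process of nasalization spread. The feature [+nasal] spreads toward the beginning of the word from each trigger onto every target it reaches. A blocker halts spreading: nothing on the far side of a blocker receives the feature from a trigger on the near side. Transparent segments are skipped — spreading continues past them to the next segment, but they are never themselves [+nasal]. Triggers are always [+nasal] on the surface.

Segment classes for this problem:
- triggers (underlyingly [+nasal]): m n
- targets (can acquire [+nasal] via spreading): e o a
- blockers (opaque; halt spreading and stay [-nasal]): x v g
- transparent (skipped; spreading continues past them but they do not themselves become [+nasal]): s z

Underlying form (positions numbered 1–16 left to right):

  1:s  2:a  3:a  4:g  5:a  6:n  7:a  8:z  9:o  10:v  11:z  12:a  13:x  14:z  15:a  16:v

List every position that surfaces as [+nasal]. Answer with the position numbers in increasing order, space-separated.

5 6

From /n/ at 6 leftward: 5 /a/ → [+nasal]; 4 /g/ blocks.
Targets with no active source: positions 2 3 7 9 12 15 stay [-nasal].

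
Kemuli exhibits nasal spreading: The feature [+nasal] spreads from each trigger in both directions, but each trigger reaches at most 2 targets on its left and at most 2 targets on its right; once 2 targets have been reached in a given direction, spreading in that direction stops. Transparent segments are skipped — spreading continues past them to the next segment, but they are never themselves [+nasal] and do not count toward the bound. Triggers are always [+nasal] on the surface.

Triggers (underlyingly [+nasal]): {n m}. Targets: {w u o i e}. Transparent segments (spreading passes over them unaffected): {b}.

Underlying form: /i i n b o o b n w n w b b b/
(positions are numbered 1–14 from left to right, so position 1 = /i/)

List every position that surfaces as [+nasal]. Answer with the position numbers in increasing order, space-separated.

From /n/ at 3 rightward: 4 /b/ transparent; 5 /o/ → [+nasal]; 6 /o/ → [+nasal]; bound reached.
From /n/ at 3 leftward: 2 /i/ → [+nasal]; 1 /i/ → [+nasal]; bound reached.
From /n/ at 8 rightward: 9 /w/ → [+nasal]; 10 /n/ is itself a trigger — this domain ends here.
From /n/ at 8 leftward: 7 /b/ transparent; 6 /o/ → [+nasal]; 5 /o/ → [+nasal]; bound reached.
From /n/ at 10 rightward: 11 /w/ → [+nasal]; 12 /b/ transparent; 13 /b/ transparent; 14 /b/ transparent; word edge.
From /n/ at 10 leftward: 9 /w/ → [+nasal]; 8 /n/ is itself a trigger — this domain ends here.

1 2 3 5 6 8 9 10 11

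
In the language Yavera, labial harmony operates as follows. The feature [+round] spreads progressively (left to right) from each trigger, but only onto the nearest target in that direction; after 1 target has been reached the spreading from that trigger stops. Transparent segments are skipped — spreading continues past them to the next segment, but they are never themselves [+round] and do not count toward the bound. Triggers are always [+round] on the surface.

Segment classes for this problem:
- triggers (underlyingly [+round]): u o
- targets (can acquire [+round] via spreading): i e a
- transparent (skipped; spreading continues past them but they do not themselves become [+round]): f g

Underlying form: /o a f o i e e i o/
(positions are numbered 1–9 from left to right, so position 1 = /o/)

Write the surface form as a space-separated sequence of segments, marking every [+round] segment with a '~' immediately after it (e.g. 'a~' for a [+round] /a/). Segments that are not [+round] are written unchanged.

o~ a~ f o~ i~ e e i o~

From /o/ at 1 rightward: 2 /a/ → [+round]; bound reached.
From /o/ at 4 rightward: 5 /i/ → [+round]; bound reached.
From /o/ at 9 rightward: word edge.
Targets with no active source: positions 6 7 8 stay [-round].
[+round] positions on the surface: 1 2 4 5 9.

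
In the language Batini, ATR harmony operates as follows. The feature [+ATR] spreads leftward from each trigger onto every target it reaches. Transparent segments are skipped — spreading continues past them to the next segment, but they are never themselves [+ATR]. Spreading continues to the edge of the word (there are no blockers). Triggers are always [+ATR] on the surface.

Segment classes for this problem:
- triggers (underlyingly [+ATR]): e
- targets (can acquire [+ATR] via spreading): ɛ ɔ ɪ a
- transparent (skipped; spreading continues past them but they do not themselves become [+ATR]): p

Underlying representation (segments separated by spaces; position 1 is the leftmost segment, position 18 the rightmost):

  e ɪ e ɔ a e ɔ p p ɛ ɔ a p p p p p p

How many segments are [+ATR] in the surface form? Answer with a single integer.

From /e/ at 1 leftward: word edge.
From /e/ at 3 leftward: 2 /ɪ/ → [+ATR]; 1 /e/ is itself a trigger — this domain ends here.
From /e/ at 6 leftward: 5 /a/ → [+ATR]; 4 /ɔ/ → [+ATR]; 3 /e/ is itself a trigger — this domain ends here.
Targets with no active source: positions 7 10 11 12 stay [-ATR].
[+ATR] positions on the surface: 1 2 3 4 5 6.

6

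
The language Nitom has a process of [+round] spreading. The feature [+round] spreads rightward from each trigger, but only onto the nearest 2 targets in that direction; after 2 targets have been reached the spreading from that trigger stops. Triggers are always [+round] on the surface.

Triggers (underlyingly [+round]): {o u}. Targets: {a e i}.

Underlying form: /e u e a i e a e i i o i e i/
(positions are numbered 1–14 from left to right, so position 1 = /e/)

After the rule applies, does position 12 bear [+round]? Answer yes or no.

From /u/ at 2 rightward: 3 /e/ → [+round]; 4 /a/ → [+round]; bound reached.
From /o/ at 11 rightward: 12 /i/ → [+round]; 13 /e/ → [+round]; bound reached.
Targets with no active source: positions 1 5 6 7 8 9 10 14 stay [-round].
[+round] positions on the surface: 2 3 4 11 12 13.

yes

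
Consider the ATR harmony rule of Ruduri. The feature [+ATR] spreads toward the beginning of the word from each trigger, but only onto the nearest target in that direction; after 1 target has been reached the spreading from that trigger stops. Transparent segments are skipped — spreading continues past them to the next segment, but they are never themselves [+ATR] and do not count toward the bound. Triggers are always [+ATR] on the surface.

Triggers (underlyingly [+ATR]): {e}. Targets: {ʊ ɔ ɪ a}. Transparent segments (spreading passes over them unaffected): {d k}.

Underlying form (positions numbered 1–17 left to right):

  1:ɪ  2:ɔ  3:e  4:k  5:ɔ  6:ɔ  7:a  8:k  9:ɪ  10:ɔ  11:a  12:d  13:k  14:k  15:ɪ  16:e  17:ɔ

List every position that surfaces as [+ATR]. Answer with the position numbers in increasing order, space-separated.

2 3 15 16

From /e/ at 3 leftward: 2 /ɔ/ → [+ATR]; bound reached.
From /e/ at 16 leftward: 15 /ɪ/ → [+ATR]; bound reached.
Targets with no active source: positions 1 5 6 7 9 10 11 17 stay [-ATR].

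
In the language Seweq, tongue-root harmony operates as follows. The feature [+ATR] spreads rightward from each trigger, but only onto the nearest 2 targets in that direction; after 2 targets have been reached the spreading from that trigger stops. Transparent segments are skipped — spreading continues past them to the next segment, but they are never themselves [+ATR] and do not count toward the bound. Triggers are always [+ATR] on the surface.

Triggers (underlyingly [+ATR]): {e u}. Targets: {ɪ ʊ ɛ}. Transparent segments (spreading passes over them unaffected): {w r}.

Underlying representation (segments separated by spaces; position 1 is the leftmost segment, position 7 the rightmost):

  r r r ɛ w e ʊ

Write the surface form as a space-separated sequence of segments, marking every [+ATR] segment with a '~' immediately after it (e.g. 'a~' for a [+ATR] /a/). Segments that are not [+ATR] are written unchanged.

r r r ɛ w e~ ʊ~

From /e/ at 6 rightward: 7 /ʊ/ → [+ATR]; word edge.
Target with no active source: position 4 stays [-ATR].
[+ATR] positions on the surface: 6 7.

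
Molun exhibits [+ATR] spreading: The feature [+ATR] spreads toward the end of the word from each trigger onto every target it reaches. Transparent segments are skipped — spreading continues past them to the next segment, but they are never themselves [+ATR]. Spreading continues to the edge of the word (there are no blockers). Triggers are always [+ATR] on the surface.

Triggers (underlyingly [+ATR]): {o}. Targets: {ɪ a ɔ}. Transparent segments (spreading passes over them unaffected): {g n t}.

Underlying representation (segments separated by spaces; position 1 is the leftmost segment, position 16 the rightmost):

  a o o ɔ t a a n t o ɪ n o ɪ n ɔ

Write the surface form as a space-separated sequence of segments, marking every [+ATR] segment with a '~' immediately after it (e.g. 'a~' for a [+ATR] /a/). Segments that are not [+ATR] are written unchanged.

a o~ o~ ɔ~ t a~ a~ n t o~ ɪ~ n o~ ɪ~ n ɔ~

From /o/ at 2 rightward: 3 /o/ is itself a trigger — this domain ends here.
From /o/ at 3 rightward: 4 /ɔ/ → [+ATR]; 5 /t/ transparent; 6 /a/ → [+ATR]; 7 /a/ → [+ATR]; 8 /n/ transparent; 9 /t/ transparent; 10 /o/ is itself a trigger — this domain ends here.
From /o/ at 10 rightward: 11 /ɪ/ → [+ATR]; 12 /n/ transparent; 13 /o/ is itself a trigger — this domain ends here.
From /o/ at 13 rightward: 14 /ɪ/ → [+ATR]; 15 /n/ transparent; 16 /ɔ/ → [+ATR]; word edge.
Target with no active source: position 1 stays [-ATR].
[+ATR] positions on the surface: 2 3 4 6 7 10 11 13 14 16.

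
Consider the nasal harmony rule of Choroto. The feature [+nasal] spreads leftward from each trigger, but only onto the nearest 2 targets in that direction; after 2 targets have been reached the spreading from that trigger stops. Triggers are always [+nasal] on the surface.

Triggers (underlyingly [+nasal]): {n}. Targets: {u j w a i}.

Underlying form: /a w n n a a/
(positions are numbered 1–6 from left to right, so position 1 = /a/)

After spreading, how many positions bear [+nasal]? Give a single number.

4

From /n/ at 3 leftward: 2 /w/ → [+nasal]; 1 /a/ → [+nasal]; bound reached.
From /n/ at 4 leftward: 3 /n/ is itself a trigger — this domain ends here.
Targets with no active source: positions 5 6 stay [-nasal].
[+nasal] positions on the surface: 1 2 3 4.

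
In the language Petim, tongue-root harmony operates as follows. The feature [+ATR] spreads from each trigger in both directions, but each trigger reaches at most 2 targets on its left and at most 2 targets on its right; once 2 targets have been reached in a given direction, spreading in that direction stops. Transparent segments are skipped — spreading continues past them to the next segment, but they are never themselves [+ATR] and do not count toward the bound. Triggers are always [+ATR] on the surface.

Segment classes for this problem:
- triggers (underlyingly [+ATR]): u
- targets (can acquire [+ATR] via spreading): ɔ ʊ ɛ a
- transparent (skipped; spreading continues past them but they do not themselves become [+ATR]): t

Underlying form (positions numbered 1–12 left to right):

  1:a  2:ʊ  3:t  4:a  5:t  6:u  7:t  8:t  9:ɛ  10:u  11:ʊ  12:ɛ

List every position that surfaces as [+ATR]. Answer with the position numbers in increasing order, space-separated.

From /u/ at 6 rightward: 7 /t/ transparent; 8 /t/ transparent; 9 /ɛ/ → [+ATR]; 10 /u/ is itself a trigger — this domain ends here.
From /u/ at 6 leftward: 5 /t/ transparent; 4 /a/ → [+ATR]; 3 /t/ transparent; 2 /ʊ/ → [+ATR]; bound reached.
From /u/ at 10 rightward: 11 /ʊ/ → [+ATR]; 12 /ɛ/ → [+ATR]; bound reached.
From /u/ at 10 leftward: 9 /ɛ/ → [+ATR]; 8 /t/ transparent; 7 /t/ transparent; 6 /u/ is itself a trigger — this domain ends here.
Target with no active source: position 1 stays [-ATR].

2 4 6 9 10 11 12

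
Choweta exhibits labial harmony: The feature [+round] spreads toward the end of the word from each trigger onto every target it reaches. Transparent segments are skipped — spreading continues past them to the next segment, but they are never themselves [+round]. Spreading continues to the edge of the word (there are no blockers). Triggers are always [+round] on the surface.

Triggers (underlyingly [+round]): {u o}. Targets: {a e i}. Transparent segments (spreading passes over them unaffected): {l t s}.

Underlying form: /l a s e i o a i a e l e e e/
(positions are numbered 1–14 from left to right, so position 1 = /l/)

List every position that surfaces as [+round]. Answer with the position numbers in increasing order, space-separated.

From /o/ at 6 rightward: 7 /a/ → [+round]; 8 /i/ → [+round]; 9 /a/ → [+round]; 10 /e/ → [+round]; 11 /l/ transparent; 12 /e/ → [+round]; 13 /e/ → [+round]; 14 /e/ → [+round]; word edge.
Targets with no active source: positions 2 4 5 stay [-round].

6 7 8 9 10 12 13 14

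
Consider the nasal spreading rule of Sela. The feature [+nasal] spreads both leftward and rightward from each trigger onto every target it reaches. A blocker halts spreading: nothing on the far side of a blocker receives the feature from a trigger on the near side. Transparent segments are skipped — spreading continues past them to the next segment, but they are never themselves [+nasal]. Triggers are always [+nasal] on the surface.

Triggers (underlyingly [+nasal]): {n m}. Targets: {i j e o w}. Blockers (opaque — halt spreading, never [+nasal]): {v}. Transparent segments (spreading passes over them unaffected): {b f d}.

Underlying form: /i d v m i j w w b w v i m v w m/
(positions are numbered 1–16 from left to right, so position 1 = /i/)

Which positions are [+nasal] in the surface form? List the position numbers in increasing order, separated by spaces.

4 5 6 7 8 10 12 13 15 16

From /m/ at 4 rightward: 5 /i/ → [+nasal]; 6 /j/ → [+nasal]; 7 /w/ → [+nasal]; 8 /w/ → [+nasal]; 9 /b/ transparent; 10 /w/ → [+nasal]; 11 /v/ blocks.
From /m/ at 4 leftward: 3 /v/ blocks.
From /m/ at 13 rightward: 14 /v/ blocks.
From /m/ at 13 leftward: 12 /i/ → [+nasal]; 11 /v/ blocks.
From /m/ at 16 rightward: word edge.
From /m/ at 16 leftward: 15 /w/ → [+nasal]; 14 /v/ blocks.
Target with no active source: position 1 stays [-nasal].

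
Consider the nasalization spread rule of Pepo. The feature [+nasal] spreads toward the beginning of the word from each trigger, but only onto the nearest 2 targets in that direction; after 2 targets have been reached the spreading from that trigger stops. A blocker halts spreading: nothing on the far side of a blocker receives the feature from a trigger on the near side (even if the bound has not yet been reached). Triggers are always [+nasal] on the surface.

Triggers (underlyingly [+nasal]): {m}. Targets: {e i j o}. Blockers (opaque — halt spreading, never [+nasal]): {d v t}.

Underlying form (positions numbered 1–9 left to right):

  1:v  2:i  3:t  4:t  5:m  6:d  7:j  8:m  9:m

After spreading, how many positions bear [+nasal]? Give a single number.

4

From /m/ at 5 leftward: 4 /t/ blocks.
From /m/ at 8 leftward: 7 /j/ → [+nasal]; 6 /d/ blocks.
From /m/ at 9 leftward: 8 /m/ is itself a trigger — this domain ends here.
Target with no active source: position 2 stays [-nasal].
[+nasal] positions on the surface: 5 7 8 9.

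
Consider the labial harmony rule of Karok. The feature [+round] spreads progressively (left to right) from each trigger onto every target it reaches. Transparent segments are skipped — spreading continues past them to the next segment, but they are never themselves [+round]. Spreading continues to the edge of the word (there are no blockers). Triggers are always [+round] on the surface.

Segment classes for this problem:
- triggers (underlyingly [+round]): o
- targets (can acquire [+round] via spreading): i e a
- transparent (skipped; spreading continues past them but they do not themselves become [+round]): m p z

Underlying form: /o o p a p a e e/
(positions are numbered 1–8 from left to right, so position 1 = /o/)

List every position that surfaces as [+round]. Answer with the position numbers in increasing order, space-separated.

1 2 4 6 7 8

From /o/ at 1 rightward: 2 /o/ is itself a trigger — this domain ends here.
From /o/ at 2 rightward: 3 /p/ transparent; 4 /a/ → [+round]; 5 /p/ transparent; 6 /a/ → [+round]; 7 /e/ → [+round]; 8 /e/ → [+round]; word edge.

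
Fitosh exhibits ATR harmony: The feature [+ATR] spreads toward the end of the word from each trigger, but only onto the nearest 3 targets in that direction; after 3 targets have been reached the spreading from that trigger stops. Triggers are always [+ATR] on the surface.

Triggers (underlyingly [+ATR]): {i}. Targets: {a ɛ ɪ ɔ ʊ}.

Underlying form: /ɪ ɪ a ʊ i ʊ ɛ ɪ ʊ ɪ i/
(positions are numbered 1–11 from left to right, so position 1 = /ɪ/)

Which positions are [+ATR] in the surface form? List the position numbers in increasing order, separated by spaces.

5 6 7 8 11

From /i/ at 5 rightward: 6 /ʊ/ → [+ATR]; 7 /ɛ/ → [+ATR]; 8 /ɪ/ → [+ATR]; bound reached.
From /i/ at 11 rightward: word edge.
Targets with no active source: positions 1 2 3 4 9 10 stay [-ATR].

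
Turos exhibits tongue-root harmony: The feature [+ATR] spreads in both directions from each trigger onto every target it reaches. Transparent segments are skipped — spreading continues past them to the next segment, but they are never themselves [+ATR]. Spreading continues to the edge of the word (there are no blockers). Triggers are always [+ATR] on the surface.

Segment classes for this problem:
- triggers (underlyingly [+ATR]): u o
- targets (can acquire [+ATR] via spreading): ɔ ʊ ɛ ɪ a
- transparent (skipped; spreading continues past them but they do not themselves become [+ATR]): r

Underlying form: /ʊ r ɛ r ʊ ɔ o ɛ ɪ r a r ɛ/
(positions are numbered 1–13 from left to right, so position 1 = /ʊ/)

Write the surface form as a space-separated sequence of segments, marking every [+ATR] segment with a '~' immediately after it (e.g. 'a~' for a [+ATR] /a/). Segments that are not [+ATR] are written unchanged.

ʊ~ r ɛ~ r ʊ~ ɔ~ o~ ɛ~ ɪ~ r a~ r ɛ~

From /o/ at 7 rightward: 8 /ɛ/ → [+ATR]; 9 /ɪ/ → [+ATR]; 10 /r/ transparent; 11 /a/ → [+ATR]; 12 /r/ transparent; 13 /ɛ/ → [+ATR]; word edge.
From /o/ at 7 leftward: 6 /ɔ/ → [+ATR]; 5 /ʊ/ → [+ATR]; 4 /r/ transparent; 3 /ɛ/ → [+ATR]; 2 /r/ transparent; 1 /ʊ/ → [+ATR]; word edge.
[+ATR] positions on the surface: 1 3 5 6 7 8 9 11 13.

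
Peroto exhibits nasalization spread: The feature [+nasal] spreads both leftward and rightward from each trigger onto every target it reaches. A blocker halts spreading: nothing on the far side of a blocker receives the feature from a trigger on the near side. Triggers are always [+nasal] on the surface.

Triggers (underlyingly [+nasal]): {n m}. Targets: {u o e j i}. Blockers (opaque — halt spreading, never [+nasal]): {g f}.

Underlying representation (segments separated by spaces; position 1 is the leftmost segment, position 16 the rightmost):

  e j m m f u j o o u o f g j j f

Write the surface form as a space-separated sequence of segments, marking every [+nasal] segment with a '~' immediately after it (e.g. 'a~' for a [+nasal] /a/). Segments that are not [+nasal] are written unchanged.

From /m/ at 3 rightward: 4 /m/ is itself a trigger — this domain ends here.
From /m/ at 3 leftward: 2 /j/ → [+nasal]; 1 /e/ → [+nasal]; word edge.
From /m/ at 4 rightward: 5 /f/ blocks.
From /m/ at 4 leftward: 3 /m/ is itself a trigger — this domain ends here.
Targets with no active source: positions 6 7 8 9 10 11 14 15 stay [-nasal].
[+nasal] positions on the surface: 1 2 3 4.

e~ j~ m~ m~ f u j o o u o f g j j f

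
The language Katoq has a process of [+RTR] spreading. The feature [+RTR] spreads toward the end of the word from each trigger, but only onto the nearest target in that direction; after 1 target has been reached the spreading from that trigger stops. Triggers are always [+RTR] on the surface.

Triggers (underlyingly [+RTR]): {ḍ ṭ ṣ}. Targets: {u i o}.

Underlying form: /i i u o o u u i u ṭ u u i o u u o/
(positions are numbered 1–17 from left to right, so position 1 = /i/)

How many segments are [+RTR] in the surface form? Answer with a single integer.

From /ṭ/ at 10 rightward: 11 /u/ → [+RTR]; bound reached.
Targets with no active source: positions 1 2 3 4 5 6 7 8 9 12 13 14 15 16 17 stay [-emphatic].
[+RTR] positions on the surface: 10 11.

2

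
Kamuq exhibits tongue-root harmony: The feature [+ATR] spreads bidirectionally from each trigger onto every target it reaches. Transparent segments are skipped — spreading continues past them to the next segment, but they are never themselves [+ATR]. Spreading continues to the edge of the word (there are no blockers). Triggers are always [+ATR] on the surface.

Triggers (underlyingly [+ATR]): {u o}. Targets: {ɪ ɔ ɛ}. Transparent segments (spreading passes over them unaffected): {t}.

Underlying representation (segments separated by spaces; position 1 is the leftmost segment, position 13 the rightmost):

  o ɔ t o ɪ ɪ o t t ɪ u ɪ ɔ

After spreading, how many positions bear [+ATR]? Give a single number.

From /o/ at 1 rightward: 2 /ɔ/ → [+ATR]; 3 /t/ transparent; 4 /o/ is itself a trigger — this domain ends here.
From /o/ at 1 leftward: word edge.
From /o/ at 4 rightward: 5 /ɪ/ → [+ATR]; 6 /ɪ/ → [+ATR]; 7 /o/ is itself a trigger — this domain ends here.
From /o/ at 4 leftward: 3 /t/ transparent; 2 /ɔ/ → [+ATR]; 1 /o/ is itself a trigger — this domain ends here.
From /o/ at 7 rightward: 8 /t/ transparent; 9 /t/ transparent; 10 /ɪ/ → [+ATR]; 11 /u/ is itself a trigger — this domain ends here.
From /o/ at 7 leftward: 6 /ɪ/ → [+ATR]; 5 /ɪ/ → [+ATR]; 4 /o/ is itself a trigger — this domain ends here.
From /u/ at 11 rightward: 12 /ɪ/ → [+ATR]; 13 /ɔ/ → [+ATR]; word edge.
From /u/ at 11 leftward: 10 /ɪ/ → [+ATR]; 9 /t/ transparent; 8 /t/ transparent; 7 /o/ is itself a trigger — this domain ends here.
[+ATR] positions on the surface: 1 2 4 5 6 7 10 11 12 13.

10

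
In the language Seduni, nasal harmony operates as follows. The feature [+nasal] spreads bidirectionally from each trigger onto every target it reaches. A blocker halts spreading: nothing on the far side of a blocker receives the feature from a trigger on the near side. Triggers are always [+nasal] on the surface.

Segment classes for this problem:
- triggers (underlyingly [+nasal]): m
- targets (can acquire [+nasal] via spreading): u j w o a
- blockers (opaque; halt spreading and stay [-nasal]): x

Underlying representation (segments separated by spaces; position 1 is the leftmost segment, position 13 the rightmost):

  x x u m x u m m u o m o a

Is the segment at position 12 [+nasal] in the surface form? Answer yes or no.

From /m/ at 4 rightward: 5 /x/ blocks.
From /m/ at 4 leftward: 3 /u/ → [+nasal]; 2 /x/ blocks.
From /m/ at 7 rightward: 8 /m/ is itself a trigger — this domain ends here.
From /m/ at 7 leftward: 6 /u/ → [+nasal]; 5 /x/ blocks.
From /m/ at 8 rightward: 9 /u/ → [+nasal]; 10 /o/ → [+nasal]; 11 /m/ is itself a trigger — this domain ends here.
From /m/ at 8 leftward: 7 /m/ is itself a trigger — this domain ends here.
From /m/ at 11 rightward: 12 /o/ → [+nasal]; 13 /a/ → [+nasal]; word edge.
From /m/ at 11 leftward: 10 /o/ → [+nasal]; 9 /u/ → [+nasal]; 8 /m/ is itself a trigger — this domain ends here.
[+nasal] positions on the surface: 3 4 6 7 8 9 10 11 12 13.

yes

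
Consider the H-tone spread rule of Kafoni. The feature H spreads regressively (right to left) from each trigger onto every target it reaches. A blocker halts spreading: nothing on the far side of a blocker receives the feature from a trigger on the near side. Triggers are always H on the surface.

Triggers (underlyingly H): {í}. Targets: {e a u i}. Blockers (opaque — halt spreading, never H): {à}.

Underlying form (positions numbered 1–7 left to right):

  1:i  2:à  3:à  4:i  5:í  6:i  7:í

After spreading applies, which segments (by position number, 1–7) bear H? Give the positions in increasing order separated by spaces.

4 5 6 7

From /í/ at 5 leftward: 4 /i/ → H; 3 /à/ blocks.
From /í/ at 7 leftward: 6 /i/ → H; 5 /í/ is itself a trigger — this domain ends here.
Target with no active source: position 1 stays [-high tone].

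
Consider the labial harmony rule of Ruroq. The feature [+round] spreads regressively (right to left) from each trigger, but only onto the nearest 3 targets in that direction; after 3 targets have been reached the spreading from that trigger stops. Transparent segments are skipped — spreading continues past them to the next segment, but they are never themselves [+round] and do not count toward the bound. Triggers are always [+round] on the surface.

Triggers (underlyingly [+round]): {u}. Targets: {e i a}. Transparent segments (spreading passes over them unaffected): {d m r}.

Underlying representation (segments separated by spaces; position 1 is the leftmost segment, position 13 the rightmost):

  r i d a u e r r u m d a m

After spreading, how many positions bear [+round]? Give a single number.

From /u/ at 5 leftward: 4 /a/ → [+round]; 3 /d/ transparent; 2 /i/ → [+round]; 1 /r/ transparent; word edge.
From /u/ at 9 leftward: 8 /r/ transparent; 7 /r/ transparent; 6 /e/ → [+round]; 5 /u/ is itself a trigger — this domain ends here.
Target with no active source: position 12 stays [-round].
[+round] positions on the surface: 2 4 5 6 9.

5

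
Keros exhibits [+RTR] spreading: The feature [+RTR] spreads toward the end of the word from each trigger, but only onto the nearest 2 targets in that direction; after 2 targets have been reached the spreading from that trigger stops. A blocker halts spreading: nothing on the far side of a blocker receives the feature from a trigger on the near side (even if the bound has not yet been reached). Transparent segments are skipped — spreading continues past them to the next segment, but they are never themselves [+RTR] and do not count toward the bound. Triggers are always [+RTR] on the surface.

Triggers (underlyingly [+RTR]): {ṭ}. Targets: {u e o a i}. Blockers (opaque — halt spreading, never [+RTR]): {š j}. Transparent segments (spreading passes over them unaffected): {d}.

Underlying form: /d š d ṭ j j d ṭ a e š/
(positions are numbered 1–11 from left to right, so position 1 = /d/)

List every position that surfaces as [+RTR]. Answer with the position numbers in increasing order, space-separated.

From /ṭ/ at 4 rightward: 5 /j/ blocks.
From /ṭ/ at 8 rightward: 9 /a/ → [+RTR]; 10 /e/ → [+RTR]; bound reached.

4 8 9 10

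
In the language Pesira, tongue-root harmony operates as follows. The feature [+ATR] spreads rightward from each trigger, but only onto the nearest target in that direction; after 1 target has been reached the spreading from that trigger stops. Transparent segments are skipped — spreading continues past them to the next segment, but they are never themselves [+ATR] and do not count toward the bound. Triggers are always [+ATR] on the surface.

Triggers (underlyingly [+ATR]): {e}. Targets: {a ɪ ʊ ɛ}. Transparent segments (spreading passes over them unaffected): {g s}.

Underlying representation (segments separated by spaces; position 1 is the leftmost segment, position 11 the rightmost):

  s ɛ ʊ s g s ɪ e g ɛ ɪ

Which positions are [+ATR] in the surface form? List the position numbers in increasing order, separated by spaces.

From /e/ at 8 rightward: 9 /g/ transparent; 10 /ɛ/ → [+ATR]; bound reached.
Targets with no active source: positions 2 3 7 11 stay [-ATR].

8 10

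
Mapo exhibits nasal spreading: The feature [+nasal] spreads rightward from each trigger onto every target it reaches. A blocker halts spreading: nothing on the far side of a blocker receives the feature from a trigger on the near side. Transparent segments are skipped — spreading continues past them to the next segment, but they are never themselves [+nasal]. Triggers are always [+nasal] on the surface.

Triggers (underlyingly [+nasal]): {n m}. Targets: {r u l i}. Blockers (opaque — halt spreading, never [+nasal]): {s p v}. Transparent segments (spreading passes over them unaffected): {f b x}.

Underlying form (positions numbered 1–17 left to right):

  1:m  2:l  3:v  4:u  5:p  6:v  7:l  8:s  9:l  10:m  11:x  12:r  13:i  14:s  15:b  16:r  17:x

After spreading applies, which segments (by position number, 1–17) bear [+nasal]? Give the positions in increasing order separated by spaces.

From /m/ at 1 rightward: 2 /l/ → [+nasal]; 3 /v/ blocks.
From /m/ at 10 rightward: 11 /x/ transparent; 12 /r/ → [+nasal]; 13 /i/ → [+nasal]; 14 /s/ blocks.
Targets with no active source: positions 4 7 9 16 stay [-nasal].

1 2 10 12 13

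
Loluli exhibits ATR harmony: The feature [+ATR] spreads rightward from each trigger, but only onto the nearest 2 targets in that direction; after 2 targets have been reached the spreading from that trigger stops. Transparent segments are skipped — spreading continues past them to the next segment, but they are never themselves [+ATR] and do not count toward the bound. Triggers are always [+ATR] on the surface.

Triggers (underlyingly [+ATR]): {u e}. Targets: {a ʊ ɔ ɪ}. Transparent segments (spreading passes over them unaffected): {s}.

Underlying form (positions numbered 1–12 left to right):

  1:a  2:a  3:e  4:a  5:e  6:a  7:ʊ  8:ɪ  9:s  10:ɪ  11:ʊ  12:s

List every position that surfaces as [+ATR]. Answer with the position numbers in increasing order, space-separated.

3 4 5 6 7

From /e/ at 3 rightward: 4 /a/ → [+ATR]; 5 /e/ is itself a trigger — this domain ends here.
From /e/ at 5 rightward: 6 /a/ → [+ATR]; 7 /ʊ/ → [+ATR]; bound reached.
Targets with no active source: positions 1 2 8 10 11 stay [-ATR].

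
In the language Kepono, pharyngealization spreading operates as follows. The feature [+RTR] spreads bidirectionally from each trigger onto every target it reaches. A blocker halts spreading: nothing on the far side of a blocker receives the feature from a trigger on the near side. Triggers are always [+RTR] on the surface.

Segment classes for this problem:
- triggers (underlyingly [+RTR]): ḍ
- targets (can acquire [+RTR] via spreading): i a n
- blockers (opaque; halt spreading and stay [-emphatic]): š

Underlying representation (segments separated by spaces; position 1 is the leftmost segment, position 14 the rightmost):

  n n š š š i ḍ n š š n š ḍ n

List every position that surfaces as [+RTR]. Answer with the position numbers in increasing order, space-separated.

From /ḍ/ at 7 rightward: 8 /n/ → [+RTR]; 9 /š/ blocks.
From /ḍ/ at 7 leftward: 6 /i/ → [+RTR]; 5 /š/ blocks.
From /ḍ/ at 13 rightward: 14 /n/ → [+RTR]; word edge.
From /ḍ/ at 13 leftward: 12 /š/ blocks.
Targets with no active source: positions 1 2 11 stay [-emphatic].

6 7 8 13 14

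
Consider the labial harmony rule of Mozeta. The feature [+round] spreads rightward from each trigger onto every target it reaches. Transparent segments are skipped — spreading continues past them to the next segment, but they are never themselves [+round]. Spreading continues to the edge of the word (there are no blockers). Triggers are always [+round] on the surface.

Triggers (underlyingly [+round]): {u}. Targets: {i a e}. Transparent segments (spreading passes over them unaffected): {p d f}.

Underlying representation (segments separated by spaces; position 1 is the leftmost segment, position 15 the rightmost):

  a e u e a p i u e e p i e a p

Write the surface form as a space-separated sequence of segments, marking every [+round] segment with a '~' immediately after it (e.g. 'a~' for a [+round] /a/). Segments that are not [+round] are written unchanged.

a e u~ e~ a~ p i~ u~ e~ e~ p i~ e~ a~ p

From /u/ at 3 rightward: 4 /e/ → [+round]; 5 /a/ → [+round]; 6 /p/ transparent; 7 /i/ → [+round]; 8 /u/ is itself a trigger — this domain ends here.
From /u/ at 8 rightward: 9 /e/ → [+round]; 10 /e/ → [+round]; 11 /p/ transparent; 12 /i/ → [+round]; 13 /e/ → [+round]; 14 /a/ → [+round]; 15 /p/ transparent; word edge.
Targets with no active source: positions 1 2 stay [-round].
[+round] positions on the surface: 3 4 5 7 8 9 10 12 13 14.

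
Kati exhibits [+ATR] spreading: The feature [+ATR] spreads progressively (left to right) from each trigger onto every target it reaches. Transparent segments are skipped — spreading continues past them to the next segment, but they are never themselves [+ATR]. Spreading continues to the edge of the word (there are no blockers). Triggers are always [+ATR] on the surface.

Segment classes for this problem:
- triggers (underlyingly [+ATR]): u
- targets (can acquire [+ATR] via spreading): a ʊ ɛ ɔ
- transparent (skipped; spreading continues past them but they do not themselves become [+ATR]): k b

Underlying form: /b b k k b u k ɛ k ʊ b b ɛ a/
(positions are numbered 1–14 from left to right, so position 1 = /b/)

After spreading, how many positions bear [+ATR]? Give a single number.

From /u/ at 6 rightward: 7 /k/ transparent; 8 /ɛ/ → [+ATR]; 9 /k/ transparent; 10 /ʊ/ → [+ATR]; 11 /b/ transparent; 12 /b/ transparent; 13 /ɛ/ → [+ATR]; 14 /a/ → [+ATR]; word edge.
[+ATR] positions on the surface: 6 8 10 13 14.

5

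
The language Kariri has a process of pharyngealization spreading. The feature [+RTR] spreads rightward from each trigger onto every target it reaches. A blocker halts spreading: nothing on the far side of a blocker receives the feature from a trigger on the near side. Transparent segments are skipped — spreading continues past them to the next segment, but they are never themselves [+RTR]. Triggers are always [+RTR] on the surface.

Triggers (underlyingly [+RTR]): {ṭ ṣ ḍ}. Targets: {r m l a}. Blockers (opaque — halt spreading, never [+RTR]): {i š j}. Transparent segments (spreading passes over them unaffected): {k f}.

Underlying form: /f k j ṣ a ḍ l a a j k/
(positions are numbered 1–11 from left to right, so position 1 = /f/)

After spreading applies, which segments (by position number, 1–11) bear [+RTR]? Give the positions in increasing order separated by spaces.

From /ṣ/ at 4 rightward: 5 /a/ → [+RTR]; 6 /ḍ/ is itself a trigger — this domain ends here.
From /ḍ/ at 6 rightward: 7 /l/ → [+RTR]; 8 /a/ → [+RTR]; 9 /a/ → [+RTR]; 10 /j/ blocks.

4 5 6 7 8 9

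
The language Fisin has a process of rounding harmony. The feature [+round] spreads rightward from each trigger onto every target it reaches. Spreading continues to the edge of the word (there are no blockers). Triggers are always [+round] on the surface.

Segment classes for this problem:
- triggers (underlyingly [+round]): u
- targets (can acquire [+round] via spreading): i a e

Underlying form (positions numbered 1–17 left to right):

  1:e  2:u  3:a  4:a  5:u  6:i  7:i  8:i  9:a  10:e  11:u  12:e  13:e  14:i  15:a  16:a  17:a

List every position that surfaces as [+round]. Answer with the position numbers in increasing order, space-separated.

2 3 4 5 6 7 8 9 10 11 12 13 14 15 16 17

From /u/ at 2 rightward: 3 /a/ → [+round]; 4 /a/ → [+round]; 5 /u/ is itself a trigger — this domain ends here.
From /u/ at 5 rightward: 6 /i/ → [+round]; 7 /i/ → [+round]; 8 /i/ → [+round]; 9 /a/ → [+round]; 10 /e/ → [+round]; 11 /u/ is itself a trigger — this domain ends here.
From /u/ at 11 rightward: 12 /e/ → [+round]; 13 /e/ → [+round]; 14 /i/ → [+round]; 15 /a/ → [+round]; 16 /a/ → [+round]; 17 /a/ → [+round]; word edge.
Target with no active source: position 1 stays [-round].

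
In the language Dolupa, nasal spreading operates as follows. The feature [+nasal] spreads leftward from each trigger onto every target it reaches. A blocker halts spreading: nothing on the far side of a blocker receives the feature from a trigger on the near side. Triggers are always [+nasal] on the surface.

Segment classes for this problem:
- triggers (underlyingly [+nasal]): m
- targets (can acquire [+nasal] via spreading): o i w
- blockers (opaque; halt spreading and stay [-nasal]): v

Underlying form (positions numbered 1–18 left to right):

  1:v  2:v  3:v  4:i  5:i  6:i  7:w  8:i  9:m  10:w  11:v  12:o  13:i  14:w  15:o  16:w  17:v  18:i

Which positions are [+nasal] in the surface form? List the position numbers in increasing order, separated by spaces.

4 5 6 7 8 9

From /m/ at 9 leftward: 8 /i/ → [+nasal]; 7 /w/ → [+nasal]; 6 /i/ → [+nasal]; 5 /i/ → [+nasal]; 4 /i/ → [+nasal]; 3 /v/ blocks.
Targets with no active source: positions 10 12 13 14 15 16 18 stay [-nasal].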